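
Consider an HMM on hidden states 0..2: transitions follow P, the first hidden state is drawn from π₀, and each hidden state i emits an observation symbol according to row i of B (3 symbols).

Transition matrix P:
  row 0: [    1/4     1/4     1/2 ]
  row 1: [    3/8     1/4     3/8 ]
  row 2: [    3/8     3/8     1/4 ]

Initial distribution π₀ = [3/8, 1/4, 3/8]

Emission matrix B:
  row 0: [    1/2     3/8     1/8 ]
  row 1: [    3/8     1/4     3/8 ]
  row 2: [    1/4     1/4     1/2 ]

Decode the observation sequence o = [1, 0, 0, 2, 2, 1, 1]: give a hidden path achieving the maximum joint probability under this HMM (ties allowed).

path = [0, 2, 0, 2, 1, 0, 2]

t=0: δ = [1.406e-01, 6.250e-02, 9.375e-02]  (obs o_0=1)
t=1: δ = [1.758e-02, 1.318e-02, 1.758e-02]  ψ = [0, 0, 0]  (obs o_1=0)
t=2: δ = [3.296e-03, 2.472e-03, 2.197e-03]  ψ = [2, 2, 0]  (obs o_2=0)
t=3: δ = [1.159e-04, 3.090e-04, 8.240e-04]  ψ = [1, 0, 0]  (obs o_3=2)
t=4: δ = [3.862e-05, 1.159e-04, 1.030e-04]  ψ = [2, 2, 2]  (obs o_4=2)
t=5: δ = [1.629e-05, 9.656e-06, 1.086e-05]  ψ = [1, 2, 1]  (obs o_5=1)
t=6: δ = [1.528e-06, 1.018e-06, 2.037e-06]  ψ = [0, 0, 0]  (obs o_6=1)
backtrack: best end state = 2; path = [0, 2, 0, 2, 1, 0, 2]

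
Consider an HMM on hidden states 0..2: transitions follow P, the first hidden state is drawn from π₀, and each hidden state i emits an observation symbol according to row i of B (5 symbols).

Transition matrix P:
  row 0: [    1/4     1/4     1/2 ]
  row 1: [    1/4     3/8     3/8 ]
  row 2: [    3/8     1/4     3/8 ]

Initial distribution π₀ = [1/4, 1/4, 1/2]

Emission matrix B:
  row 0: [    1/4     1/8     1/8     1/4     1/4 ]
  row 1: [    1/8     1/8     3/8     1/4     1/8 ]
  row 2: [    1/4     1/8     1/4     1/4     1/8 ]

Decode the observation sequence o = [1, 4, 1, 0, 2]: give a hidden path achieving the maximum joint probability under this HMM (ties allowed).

t=0: δ = [3.125e-02, 3.125e-02, 6.250e-02]  (obs o_0=1)
t=1: δ = [5.859e-03, 1.953e-03, 2.930e-03]  ψ = [2, 2, 2]  (obs o_1=4)
t=2: δ = [1.831e-04, 1.831e-04, 3.662e-04]  ψ = [0, 0, 0]  (obs o_2=1)
t=3: δ = [3.433e-05, 1.144e-05, 3.433e-05]  ψ = [2, 2, 2]  (obs o_3=0)
t=4: δ = [1.609e-06, 3.219e-06, 4.292e-06]  ψ = [2, 0, 0]  (obs o_4=2)
backtrack: best end state = 2; path = [2, 0, 2, 0, 2]

path = [2, 0, 2, 0, 2]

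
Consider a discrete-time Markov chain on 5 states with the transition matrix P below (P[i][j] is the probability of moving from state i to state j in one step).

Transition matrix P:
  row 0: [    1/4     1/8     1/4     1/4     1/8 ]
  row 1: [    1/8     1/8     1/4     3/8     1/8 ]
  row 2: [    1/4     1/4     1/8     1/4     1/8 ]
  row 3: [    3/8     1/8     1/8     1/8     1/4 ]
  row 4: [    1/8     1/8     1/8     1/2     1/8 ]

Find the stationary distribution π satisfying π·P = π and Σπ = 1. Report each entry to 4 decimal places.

π = [0.2460, 0.1468, 0.1741, 0.2739, 0.1592]

Balance equations π_j = Σ_i π_i·P[i][j]:
  π_0 = 1/4·π_0 + 1/8·π_1 + 1/4·π_2 + 3/8·π_3 + 1/8·π_4
  π_1 = 1/8·π_0 + 1/8·π_1 + 1/4·π_2 + 1/8·π_3 + 1/8·π_4
  π_2 = 1/4·π_0 + 1/4·π_1 + 1/8·π_2 + 1/8·π_3 + 1/8·π_4
  π_3 = 1/4·π_0 + 3/8·π_1 + 1/4·π_2 + 1/8·π_3 + 1/2·π_4
  normalize: π_0 + π_1 + π_2 + π_3 + π_4 = 1
Solving the linear system gives exactly π = [46/187, 247/1683, 293/1683, 461/1683, 268/1683].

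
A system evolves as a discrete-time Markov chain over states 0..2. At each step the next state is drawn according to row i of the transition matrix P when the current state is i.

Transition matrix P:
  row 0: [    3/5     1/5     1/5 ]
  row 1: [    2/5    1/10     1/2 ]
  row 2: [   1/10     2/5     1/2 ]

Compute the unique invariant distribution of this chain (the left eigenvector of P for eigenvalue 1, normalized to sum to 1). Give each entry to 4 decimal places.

π = [0.3521, 0.2535, 0.3944]

Balance equations π_j = Σ_i π_i·P[i][j]:
  π_0 = 3/5·π_0 + 2/5·π_1 + 1/10·π_2
  π_1 = 1/5·π_0 + 1/10·π_1 + 2/5·π_2
  normalize: π_0 + π_1 + π_2 = 1
Solving the linear system gives exactly π = [25/71, 18/71, 28/71].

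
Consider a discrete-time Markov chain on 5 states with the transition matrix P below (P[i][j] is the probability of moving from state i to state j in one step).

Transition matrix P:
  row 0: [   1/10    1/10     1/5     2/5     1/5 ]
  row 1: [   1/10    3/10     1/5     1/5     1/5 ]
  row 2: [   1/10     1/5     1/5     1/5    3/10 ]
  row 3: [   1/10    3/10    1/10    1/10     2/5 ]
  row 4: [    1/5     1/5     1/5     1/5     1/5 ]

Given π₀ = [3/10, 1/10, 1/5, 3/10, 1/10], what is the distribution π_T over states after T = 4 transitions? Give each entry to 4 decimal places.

t=0: π = [0.3000, 0.1000, 0.2000, 0.3000, 0.1000]
t=1: π = [0.1100, 0.2100, 0.1700, 0.2300, 0.2800]
t=2: π = [0.1280, 0.2330, 0.1770, 0.1990, 0.2630]
t=3: π = [0.1263, 0.2304, 0.1801, 0.2057, 0.2575]
t=4: π = [0.1258, 0.2310, 0.1794, 0.2047, 0.2592]

π = [0.1258, 0.2310, 0.1794, 0.2047, 0.2592]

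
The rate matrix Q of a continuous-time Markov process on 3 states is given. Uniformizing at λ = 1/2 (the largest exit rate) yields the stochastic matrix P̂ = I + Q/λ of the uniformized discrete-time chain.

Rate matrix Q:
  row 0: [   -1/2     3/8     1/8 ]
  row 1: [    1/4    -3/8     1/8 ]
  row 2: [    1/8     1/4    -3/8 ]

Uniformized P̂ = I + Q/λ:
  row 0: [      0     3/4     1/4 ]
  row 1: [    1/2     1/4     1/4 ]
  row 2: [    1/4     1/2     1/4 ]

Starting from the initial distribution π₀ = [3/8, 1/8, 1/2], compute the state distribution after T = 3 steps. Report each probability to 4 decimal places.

t=0: π = [0.3750, 0.1250, 0.5000]
t=1: π = [0.1875, 0.5625, 0.2500]
t=2: π = [0.3438, 0.4063, 0.2500]
t=3: π = [0.2656, 0.4844, 0.2500]

π = [0.2656, 0.4844, 0.2500]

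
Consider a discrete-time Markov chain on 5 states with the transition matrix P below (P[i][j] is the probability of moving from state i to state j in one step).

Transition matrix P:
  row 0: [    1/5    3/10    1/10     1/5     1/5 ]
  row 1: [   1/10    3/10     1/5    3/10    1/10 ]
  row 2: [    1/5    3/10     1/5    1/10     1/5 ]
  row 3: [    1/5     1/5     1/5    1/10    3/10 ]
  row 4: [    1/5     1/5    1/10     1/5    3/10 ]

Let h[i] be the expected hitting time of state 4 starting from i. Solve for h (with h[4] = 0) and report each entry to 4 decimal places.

h = [5.2309, 5.7084, 5.2880, 4.7172, 0.0000]

First-step conditioning: h[4] = 0; for i ≠ 4, h[i] = 1 + Σ_k P[i][k]·h[k].
  h[0] = 1 + 1/5·h[0] + 3/10·h[1] + 1/10·h[2] + 1/5·h[3]
  h[1] = 1 + 1/10·h[0] + 3/10·h[1] + 1/5·h[2] + 3/10·h[3]
  h[2] = 1 + 1/5·h[0] + 3/10·h[1] + 1/5·h[2] + 1/10·h[3]
  h[3] = 1 + 1/5·h[0] + 1/5·h[1] + 1/5·h[2] + 1/10·h[3]
Solving the 4×4 linear system over states ≠ 4 gives exactly h = [10080/1927, 11000/1927, 10190/1927, 9090/1927, 0] (h[4] = 0 is the target).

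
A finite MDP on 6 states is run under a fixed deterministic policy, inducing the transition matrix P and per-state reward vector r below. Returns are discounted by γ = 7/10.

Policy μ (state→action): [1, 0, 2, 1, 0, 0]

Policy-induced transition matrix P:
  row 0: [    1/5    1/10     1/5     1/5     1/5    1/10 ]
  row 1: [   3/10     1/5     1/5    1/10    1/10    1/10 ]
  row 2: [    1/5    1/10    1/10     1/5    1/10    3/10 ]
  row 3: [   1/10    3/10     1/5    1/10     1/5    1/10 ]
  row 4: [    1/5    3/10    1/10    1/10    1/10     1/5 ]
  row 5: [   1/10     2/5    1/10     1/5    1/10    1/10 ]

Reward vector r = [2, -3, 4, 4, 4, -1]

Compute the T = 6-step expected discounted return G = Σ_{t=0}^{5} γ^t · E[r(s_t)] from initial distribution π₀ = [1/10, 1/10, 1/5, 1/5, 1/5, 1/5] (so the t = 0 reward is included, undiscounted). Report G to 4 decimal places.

t=0: π = [0.1000, 0.1000, 0.2000, 0.2000, 0.2000, 0.2000], E[r] = 2.1000, γ^t·E[r] = 2.100000, running G = 2.100000
t=1: π = [0.1700, 0.2500, 0.1400, 0.1500, 0.1300, 0.1600], E[r] = 1.1100, γ^t·E[r] = 0.777000, running G = 2.877000
t=2: π = [0.1940, 0.2290, 0.1570, 0.1470, 0.1320, 0.1410], E[r] = 1.3040, γ^t·E[r] = 0.638960, running G = 3.515960
t=3: π = [0.1941, 0.2210, 0.1570, 0.1492, 0.1341, 0.1446], E[r] = 1.3418, γ^t·E[r] = 0.460237, running G = 3.976197
t=4: π = [0.1927, 0.2221, 0.1564, 0.1496, 0.1343, 0.1448], E[r] = 1.3355, γ^t·E[r] = 0.320661, running G = 4.296858
t=5: π = [0.1928, 0.2224, 0.1564, 0.1494, 0.1342, 0.1447], E[r] = 1.3338, γ^t·E[r] = 0.224171, running G = 4.521029

G = 4.5210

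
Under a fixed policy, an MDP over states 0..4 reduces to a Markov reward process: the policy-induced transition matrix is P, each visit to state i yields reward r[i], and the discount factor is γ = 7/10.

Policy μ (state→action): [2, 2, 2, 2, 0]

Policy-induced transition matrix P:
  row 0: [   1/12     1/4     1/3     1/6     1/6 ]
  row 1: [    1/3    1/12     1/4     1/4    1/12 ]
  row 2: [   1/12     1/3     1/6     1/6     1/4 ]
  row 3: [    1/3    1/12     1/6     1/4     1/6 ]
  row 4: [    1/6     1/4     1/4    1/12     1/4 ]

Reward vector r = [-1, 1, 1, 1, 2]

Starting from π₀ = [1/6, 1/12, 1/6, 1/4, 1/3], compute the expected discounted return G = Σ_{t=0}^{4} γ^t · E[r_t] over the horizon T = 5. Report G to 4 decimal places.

G = 2.4218

t=0: π = [0.1667, 0.0833, 0.1667, 0.2500, 0.3333], E[r] = 1.0000, γ^t·E[r] = 1.000000, running G = 1.000000
t=1: π = [0.1944, 0.2083, 0.2292, 0.1667, 0.2014], E[r] = 0.8125, γ^t·E[r] = 0.568750, running G = 1.568750
t=2: π = [0.1939, 0.2066, 0.2332, 0.1811, 0.1852], E[r] = 0.7975, γ^t·E[r] = 0.390752, running G = 1.959502
t=3: π = [0.1957, 0.2048, 0.2316, 0.1835, 0.1843], E[r] = 0.7929, γ^t·E[r] = 0.271972, running G = 2.231474
t=4: π = [0.1958, 0.2046, 0.2317, 0.1837, 0.1843], E[r] = 0.7927, γ^t·E[r] = 0.190326, running G = 2.421800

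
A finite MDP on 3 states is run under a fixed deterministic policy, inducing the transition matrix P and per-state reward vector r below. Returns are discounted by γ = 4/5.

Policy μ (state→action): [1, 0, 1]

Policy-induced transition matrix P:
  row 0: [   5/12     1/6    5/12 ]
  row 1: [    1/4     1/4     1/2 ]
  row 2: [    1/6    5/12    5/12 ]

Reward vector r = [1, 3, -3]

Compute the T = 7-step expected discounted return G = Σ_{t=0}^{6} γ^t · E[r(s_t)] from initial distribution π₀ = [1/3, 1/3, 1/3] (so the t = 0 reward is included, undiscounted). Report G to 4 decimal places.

G = -0.1916

t=0: π = [0.3333, 0.3333, 0.3333], E[r] = 0.3333, γ^t·E[r] = 0.333333, running G = 0.333333
t=1: π = [0.2778, 0.2778, 0.4444], E[r] = -0.2222, γ^t·E[r] = -0.177778, running G = 0.155556
t=2: π = [0.2593, 0.3009, 0.4398], E[r] = -0.1574, γ^t·E[r] = -0.100741, running G = 0.054815
t=3: π = [0.2566, 0.3017, 0.4417], E[r] = -0.1636, γ^t·E[r] = -0.083753, running G = -0.028938
t=4: π = [0.2559, 0.3022, 0.4418], E[r] = -0.1627, γ^t·E[r] = -0.066660, running G = -0.095598
t=5: π = [0.2558, 0.3023, 0.4419], E[r] = -0.1628, γ^t·E[r] = -0.053347, running G = -0.148946
t=6: π = [0.2558, 0.3023, 0.4419], E[r] = -0.1628, γ^t·E[r] = -0.042675, running G = -0.191620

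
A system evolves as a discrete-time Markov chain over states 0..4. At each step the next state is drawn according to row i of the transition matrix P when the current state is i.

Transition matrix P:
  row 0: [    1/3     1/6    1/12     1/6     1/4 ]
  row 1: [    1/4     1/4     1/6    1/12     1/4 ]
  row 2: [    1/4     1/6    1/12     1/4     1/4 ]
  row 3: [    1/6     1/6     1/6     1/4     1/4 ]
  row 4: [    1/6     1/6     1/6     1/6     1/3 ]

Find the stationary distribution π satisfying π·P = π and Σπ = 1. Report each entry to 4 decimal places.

π = [0.2318, 0.1818, 0.1360, 0.1777, 0.2727]

Balance equations π_j = Σ_i π_i·P[i][j]:
  π_0 = 1/3·π_0 + 1/4·π_1 + 1/4·π_2 + 1/6·π_3 + 1/6·π_4
  π_1 = 1/6·π_0 + 1/4·π_1 + 1/6·π_2 + 1/6·π_3 + 1/6·π_4
  π_2 = 1/12·π_0 + 1/6·π_1 + 1/12·π_2 + 1/6·π_3 + 1/6·π_4
  π_3 = 1/6·π_0 + 1/12·π_1 + 1/4·π_2 + 1/4·π_3 + 1/6·π_4
  normalize: π_0 + π_1 + π_2 + π_3 + π_4 = 1
Solving the linear system gives exactly π = [334/1441, 2/11, 196/1441, 256/1441, 3/11].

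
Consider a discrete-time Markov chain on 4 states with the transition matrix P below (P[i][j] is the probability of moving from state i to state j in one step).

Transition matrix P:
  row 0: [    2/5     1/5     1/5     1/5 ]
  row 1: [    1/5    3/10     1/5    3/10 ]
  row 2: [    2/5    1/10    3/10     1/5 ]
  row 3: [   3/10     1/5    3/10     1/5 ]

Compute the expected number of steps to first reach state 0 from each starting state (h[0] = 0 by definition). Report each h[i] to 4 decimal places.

First-step conditioning: h[0] = 0; for i ≠ 0, h[i] = 1 + Σ_k P[i][k]·h[k].
  h[1] = 1 + 3/10·h[1] + 1/5·h[2] + 3/10·h[3]
  h[2] = 1 + 1/10·h[1] + 3/10·h[2] + 1/5·h[3]
  h[3] = 1 + 1/5·h[1] + 3/10·h[2] + 1/5·h[3]
Solving the 3×3 linear system over states ≠ 0 gives exactly h = [0, 40/11, 158/55, 178/55] (h[0] = 0 is the target).

h = [0.0000, 3.6364, 2.8727, 3.2364]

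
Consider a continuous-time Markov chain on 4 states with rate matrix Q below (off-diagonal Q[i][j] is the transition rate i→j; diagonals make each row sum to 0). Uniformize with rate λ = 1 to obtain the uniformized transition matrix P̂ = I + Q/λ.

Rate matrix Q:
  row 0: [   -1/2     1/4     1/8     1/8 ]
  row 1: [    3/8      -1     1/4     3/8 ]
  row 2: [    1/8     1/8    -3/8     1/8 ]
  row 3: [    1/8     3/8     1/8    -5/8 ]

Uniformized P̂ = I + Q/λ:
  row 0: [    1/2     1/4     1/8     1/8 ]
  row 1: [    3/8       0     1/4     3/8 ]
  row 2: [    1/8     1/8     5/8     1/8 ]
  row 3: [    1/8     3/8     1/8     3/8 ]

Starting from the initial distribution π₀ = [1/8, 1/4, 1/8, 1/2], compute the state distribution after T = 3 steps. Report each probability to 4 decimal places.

π = [0.2776, 0.1990, 0.2822, 0.2412]

t=0: π = [0.1250, 0.2500, 0.1250, 0.5000]
t=1: π = [0.2344, 0.2344, 0.2188, 0.3125]
t=2: π = [0.2715, 0.2031, 0.2637, 0.2617]
t=3: π = [0.2776, 0.1990, 0.2822, 0.2412]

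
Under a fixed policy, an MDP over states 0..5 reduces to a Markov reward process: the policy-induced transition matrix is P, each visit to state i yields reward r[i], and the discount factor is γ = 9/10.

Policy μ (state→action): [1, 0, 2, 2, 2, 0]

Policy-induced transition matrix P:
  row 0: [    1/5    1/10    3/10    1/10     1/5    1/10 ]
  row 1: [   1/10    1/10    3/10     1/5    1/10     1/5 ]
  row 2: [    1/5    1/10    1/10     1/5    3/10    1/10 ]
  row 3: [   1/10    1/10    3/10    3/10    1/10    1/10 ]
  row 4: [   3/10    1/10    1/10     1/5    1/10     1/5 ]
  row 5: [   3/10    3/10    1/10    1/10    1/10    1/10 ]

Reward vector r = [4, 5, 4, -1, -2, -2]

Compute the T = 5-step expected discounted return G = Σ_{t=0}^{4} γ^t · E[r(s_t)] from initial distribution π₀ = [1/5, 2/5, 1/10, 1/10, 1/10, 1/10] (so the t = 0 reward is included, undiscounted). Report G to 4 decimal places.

G = 7.2386

t=0: π = [0.2000, 0.4000, 0.1000, 0.1000, 0.1000, 0.1000], E[r] = 2.7000, γ^t·E[r] = 2.700000, running G = 2.700000
t=1: π = [0.1700, 0.1200, 0.2400, 0.1800, 0.1400, 0.1500], E[r] = 1.4800, γ^t·E[r] = 1.332000, running G = 4.032000
t=2: π = [0.1990, 0.1300, 0.1940, 0.1860, 0.1650, 0.1260], E[r] = 1.4540, γ^t·E[r] = 1.177740, running G = 5.209740
t=3: π = [0.1975, 0.1252, 0.2030, 0.1861, 0.1587, 0.1295], E[r] = 1.4655, γ^t·E[r] = 1.068350, running G = 6.278090
t=4: π = [0.1977, 0.1259, 0.2018, 0.1859, 0.1604, 0.1284], E[r] = 1.4639, γ^t·E[r] = 0.960471, running G = 7.238561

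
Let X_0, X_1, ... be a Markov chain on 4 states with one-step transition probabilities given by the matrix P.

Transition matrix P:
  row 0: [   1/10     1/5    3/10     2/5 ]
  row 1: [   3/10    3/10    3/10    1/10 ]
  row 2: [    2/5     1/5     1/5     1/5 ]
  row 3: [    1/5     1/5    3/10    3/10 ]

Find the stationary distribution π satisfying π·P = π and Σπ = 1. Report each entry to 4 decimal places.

π = [0.2516, 0.2222, 0.2727, 0.2534]

Balance equations π_j = Σ_i π_i·P[i][j]:
  π_0 = 1/10·π_0 + 3/10·π_1 + 2/5·π_2 + 1/5·π_3
  π_1 = 1/5·π_0 + 3/10·π_1 + 1/5·π_2 + 1/5·π_3
  π_2 = 3/10·π_0 + 3/10·π_1 + 1/5·π_2 + 3/10·π_3
  normalize: π_0 + π_1 + π_2 + π_3 = 1
Solving the linear system gives exactly π = [274/1089, 2/9, 3/11, 92/363].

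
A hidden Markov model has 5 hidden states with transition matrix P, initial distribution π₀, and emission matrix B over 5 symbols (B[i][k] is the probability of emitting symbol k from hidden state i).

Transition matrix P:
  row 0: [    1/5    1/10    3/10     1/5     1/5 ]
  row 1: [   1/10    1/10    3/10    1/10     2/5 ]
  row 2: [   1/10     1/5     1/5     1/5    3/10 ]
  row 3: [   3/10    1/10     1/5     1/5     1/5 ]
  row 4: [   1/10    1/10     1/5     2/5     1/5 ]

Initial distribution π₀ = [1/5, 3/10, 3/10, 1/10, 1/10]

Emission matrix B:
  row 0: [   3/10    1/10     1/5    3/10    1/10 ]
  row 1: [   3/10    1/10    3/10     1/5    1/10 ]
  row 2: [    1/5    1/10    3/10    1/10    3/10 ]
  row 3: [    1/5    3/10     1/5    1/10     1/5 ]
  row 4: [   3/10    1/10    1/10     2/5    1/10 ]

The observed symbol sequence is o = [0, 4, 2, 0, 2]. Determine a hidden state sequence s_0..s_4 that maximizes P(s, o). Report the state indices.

path = [1, 2, 1, 4, 3]

t=0: δ = [6.000e-02, 9.000e-02, 6.000e-02, 2.000e-02, 3.000e-02]  (obs o_0=0)
t=1: δ = [1.200e-03, 1.200e-03, 8.100e-03, 2.400e-03, 3.600e-03]  ψ = [0, 2, 1, 0, 1]  (obs o_1=4)
t=2: δ = [1.620e-04, 4.860e-04, 4.860e-04, 3.240e-04, 2.430e-04]  ψ = [2, 2, 2, 2, 2]  (obs o_2=2)
t=3: δ = [2.916e-05, 2.916e-05, 2.916e-05, 1.944e-05, 5.832e-05]  ψ = [3, 2, 1, 2, 1]  (obs o_3=0)
t=4: δ = [1.166e-06, 1.750e-06, 3.499e-06, 4.666e-06, 1.166e-06]  ψ = [0, 2, 4, 4, 1]  (obs o_4=2)
backtrack: best end state = 3; path = [1, 2, 1, 4, 3]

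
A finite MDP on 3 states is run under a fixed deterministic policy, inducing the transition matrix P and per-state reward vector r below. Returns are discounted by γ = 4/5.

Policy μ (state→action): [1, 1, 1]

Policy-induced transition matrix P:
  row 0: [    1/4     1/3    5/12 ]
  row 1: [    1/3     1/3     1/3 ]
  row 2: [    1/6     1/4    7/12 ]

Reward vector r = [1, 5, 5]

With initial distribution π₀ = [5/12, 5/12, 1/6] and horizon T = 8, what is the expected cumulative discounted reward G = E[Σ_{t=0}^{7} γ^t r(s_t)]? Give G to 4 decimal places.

t=0: π = [0.4167, 0.4167, 0.1667], E[r] = 3.3333, γ^t·E[r] = 3.333333, running G = 3.333333
t=1: π = [0.2708, 0.3194, 0.4097], E[r] = 3.9167, γ^t·E[r] = 3.133333, running G = 6.466667
t=2: π = [0.2425, 0.2992, 0.4583], E[r] = 4.0301, γ^t·E[r] = 2.579259, running G = 9.045926
t=3: π = [0.2367, 0.2951, 0.4681], E[r] = 4.0530, γ^t·E[r] = 2.075160, running G = 11.121086
t=4: π = [0.2356, 0.2943, 0.4701], E[r] = 4.0577, γ^t·E[r] = 1.662018, running G = 12.783105
t=5: π = [0.2354, 0.2942, 0.4705], E[r] = 4.0586, γ^t·E[r] = 1.329919, running G = 14.113023
t=6: π = [0.2353, 0.2941, 0.4706], E[r] = 4.0588, γ^t·E[r] = 1.063984, running G = 15.177007
t=7: π = [0.2353, 0.2941, 0.4706], E[r] = 4.0588, γ^t·E[r] = 0.851195, running G = 16.028202

G = 16.0282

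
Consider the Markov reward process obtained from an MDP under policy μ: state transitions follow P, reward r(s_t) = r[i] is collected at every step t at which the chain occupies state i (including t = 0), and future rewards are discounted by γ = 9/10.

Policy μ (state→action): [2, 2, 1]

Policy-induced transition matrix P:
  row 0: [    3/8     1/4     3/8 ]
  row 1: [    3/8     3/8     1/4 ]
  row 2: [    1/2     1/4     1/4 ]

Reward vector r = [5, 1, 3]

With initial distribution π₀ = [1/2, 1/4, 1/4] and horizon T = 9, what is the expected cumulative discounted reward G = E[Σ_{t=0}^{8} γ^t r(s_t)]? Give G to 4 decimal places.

G = 20.1787

t=0: π = [0.5000, 0.2500, 0.2500], E[r] = 3.5000, γ^t·E[r] = 3.500000, running G = 3.500000
t=1: π = [0.4063, 0.2813, 0.3125], E[r] = 3.2500, γ^t·E[r] = 2.925000, running G = 6.425000
t=2: π = [0.4141, 0.2852, 0.3008], E[r] = 3.2578, γ^t·E[r] = 2.638828, running G = 9.063828
t=3: π = [0.4126, 0.2856, 0.3018], E[r] = 3.2539, γ^t·E[r] = 2.372098, running G = 11.435926
t=4: π = [0.4127, 0.2857, 0.3016], E[r] = 3.2540, γ^t·E[r] = 2.134968, running G = 13.570894
t=5: π = [0.4127, 0.2857, 0.3016], E[r] = 3.2540, γ^t·E[r] = 1.921435, running G = 15.492329
t=6: π = [0.4127, 0.2857, 0.3016], E[r] = 3.2540, γ^t·E[r] = 1.729293, running G = 17.221622
t=7: π = [0.4127, 0.2857, 0.3016], E[r] = 3.2540, γ^t·E[r] = 1.556363, running G = 18.777984
t=8: π = [0.4127, 0.2857, 0.3016], E[r] = 3.2540, γ^t·E[r] = 1.400727, running G = 20.178711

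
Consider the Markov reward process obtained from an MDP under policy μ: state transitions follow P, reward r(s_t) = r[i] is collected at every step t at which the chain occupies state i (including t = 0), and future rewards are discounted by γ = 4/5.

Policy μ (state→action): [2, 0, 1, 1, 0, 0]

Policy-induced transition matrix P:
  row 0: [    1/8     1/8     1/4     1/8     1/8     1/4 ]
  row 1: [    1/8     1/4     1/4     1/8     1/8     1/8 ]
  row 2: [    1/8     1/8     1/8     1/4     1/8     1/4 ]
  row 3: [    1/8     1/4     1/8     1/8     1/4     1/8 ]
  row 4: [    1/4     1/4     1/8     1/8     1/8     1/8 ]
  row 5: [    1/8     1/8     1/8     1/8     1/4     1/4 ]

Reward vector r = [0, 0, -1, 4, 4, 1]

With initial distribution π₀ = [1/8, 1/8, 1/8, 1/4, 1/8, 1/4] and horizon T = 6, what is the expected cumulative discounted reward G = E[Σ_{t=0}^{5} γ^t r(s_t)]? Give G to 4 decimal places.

t=0: π = [0.1250, 0.1250, 0.1250, 0.2500, 0.1250, 0.2500], E[r] = 1.6250, γ^t·E[r] = 1.625000, running G = 1.625000
t=1: π = [0.1406, 0.1875, 0.1563, 0.1406, 0.1875, 0.1875], E[r] = 1.3438, γ^t·E[r] = 1.075000, running G = 2.700000
t=2: π = [0.1484, 0.1895, 0.1660, 0.1445, 0.1660, 0.1855], E[r] = 1.2617, γ^t·E[r] = 0.807500, running G = 3.507500
t=3: π = [0.1458, 0.1875, 0.1672, 0.1458, 0.1663, 0.1875], E[r] = 1.2683, γ^t·E[r] = 0.649375, running G = 4.156875
t=4: π = [0.1458, 0.1874, 0.1667, 0.1459, 0.1667, 0.1876], E[r] = 1.2711, γ^t·E[r] = 0.520663, running G = 4.677538
t=5: π = [0.1458, 0.1875, 0.1667, 0.1458, 0.1667, 0.1875], E[r] = 1.2709, γ^t·E[r] = 0.416451, running G = 5.093989

G = 5.0940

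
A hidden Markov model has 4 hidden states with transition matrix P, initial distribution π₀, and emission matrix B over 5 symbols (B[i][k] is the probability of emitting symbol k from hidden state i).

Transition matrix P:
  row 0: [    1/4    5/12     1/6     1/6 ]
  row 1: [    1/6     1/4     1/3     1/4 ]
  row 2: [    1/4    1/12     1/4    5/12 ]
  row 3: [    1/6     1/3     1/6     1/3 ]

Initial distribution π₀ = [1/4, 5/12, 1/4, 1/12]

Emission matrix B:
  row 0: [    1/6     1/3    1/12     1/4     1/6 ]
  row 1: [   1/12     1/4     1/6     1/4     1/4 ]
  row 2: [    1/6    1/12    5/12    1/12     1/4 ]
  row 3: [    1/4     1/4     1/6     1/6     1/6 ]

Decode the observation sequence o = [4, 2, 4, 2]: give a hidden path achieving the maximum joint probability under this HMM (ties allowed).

path = [1, 2, 2, 2]

t=0: δ = [4.167e-02, 1.042e-01, 6.250e-02, 1.389e-02]  (obs o_0=4)
t=1: δ = [1.447e-03, 4.340e-03, 1.447e-02, 4.340e-03]  ψ = [1, 1, 1, 1]  (obs o_1=2)
t=2: δ = [6.028e-04, 3.617e-04, 9.042e-04, 1.005e-03]  ψ = [2, 3, 2, 2]  (obs o_2=4)
t=3: δ = [1.884e-05, 5.582e-05, 9.419e-05, 6.279e-05]  ψ = [2, 3, 2, 2]  (obs o_3=2)
backtrack: best end state = 2; path = [1, 2, 2, 2]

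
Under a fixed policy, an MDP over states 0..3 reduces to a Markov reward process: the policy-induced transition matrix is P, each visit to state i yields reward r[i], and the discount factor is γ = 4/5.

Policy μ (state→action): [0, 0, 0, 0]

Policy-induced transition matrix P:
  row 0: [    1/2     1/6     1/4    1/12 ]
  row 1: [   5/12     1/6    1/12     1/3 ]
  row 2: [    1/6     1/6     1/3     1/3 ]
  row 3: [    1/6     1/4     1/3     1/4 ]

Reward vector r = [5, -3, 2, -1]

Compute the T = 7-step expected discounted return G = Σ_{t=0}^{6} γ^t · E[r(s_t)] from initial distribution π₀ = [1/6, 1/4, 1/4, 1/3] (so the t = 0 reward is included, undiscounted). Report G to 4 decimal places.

t=0: π = [0.1667, 0.2500, 0.2500, 0.3333], E[r] = 0.2500, γ^t·E[r] = 0.250000, running G = 0.250000
t=1: π = [0.2847, 0.1944, 0.2569, 0.2639], E[r] = 1.0903, γ^t·E[r] = 0.872222, running G = 1.122222
t=2: π = [0.3102, 0.1887, 0.2610, 0.2402], E[r] = 1.2668, γ^t·E[r] = 0.810741, running G = 1.932963
t=3: π = [0.3172, 0.1867, 0.2603, 0.2358], E[r] = 1.3110, γ^t·E[r] = 0.671210, running G = 2.604173
t=4: π = [0.3191, 0.1863, 0.2602, 0.2344], E[r] = 1.3225, γ^t·E[r] = 0.541707, running G = 3.145880
t=5: π = [0.3196, 0.1862, 0.2602, 0.2340], E[r] = 1.3257, γ^t·E[r] = 0.434414, running G = 3.580294
t=6: π = [0.3198, 0.1862, 0.2602, 0.2339], E[r] = 1.3266, γ^t·E[r] = 0.347765, running G = 3.928059

G = 3.9281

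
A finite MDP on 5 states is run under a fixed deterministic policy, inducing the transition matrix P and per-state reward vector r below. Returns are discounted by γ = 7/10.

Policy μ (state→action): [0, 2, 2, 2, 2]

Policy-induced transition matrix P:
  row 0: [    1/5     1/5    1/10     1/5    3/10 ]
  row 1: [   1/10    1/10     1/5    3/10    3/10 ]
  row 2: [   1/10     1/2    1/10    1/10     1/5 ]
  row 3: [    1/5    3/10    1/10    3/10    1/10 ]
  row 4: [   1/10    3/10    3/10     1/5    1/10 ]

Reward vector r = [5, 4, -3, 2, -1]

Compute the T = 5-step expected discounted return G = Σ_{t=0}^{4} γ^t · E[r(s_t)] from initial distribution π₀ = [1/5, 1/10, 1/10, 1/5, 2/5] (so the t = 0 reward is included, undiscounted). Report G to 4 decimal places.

t=0: π = [0.2000, 0.1000, 0.1000, 0.2000, 0.4000], E[r] = 1.1000, γ^t·E[r] = 1.100000, running G = 1.100000
t=1: π = [0.1400, 0.2800, 0.1900, 0.2200, 0.1700], E[r] = 1.5200, γ^t·E[r] = 1.064000, running G = 2.164000
t=2: π = [0.1360, 0.2680, 0.1620, 0.2310, 0.2030], E[r] = 1.5250, γ^t·E[r] = 0.747250, running G = 2.911250
t=3: π = [0.1367, 0.2652, 0.1674, 0.2337, 0.1970], E[r] = 1.5125, γ^t·E[r] = 0.518788, running G = 3.430038
t=4: π = [0.1370, 0.2668, 0.1659, 0.2332, 0.1971], E[r] = 1.5237, γ^t·E[r] = 0.365840, running G = 3.795878

G = 3.7959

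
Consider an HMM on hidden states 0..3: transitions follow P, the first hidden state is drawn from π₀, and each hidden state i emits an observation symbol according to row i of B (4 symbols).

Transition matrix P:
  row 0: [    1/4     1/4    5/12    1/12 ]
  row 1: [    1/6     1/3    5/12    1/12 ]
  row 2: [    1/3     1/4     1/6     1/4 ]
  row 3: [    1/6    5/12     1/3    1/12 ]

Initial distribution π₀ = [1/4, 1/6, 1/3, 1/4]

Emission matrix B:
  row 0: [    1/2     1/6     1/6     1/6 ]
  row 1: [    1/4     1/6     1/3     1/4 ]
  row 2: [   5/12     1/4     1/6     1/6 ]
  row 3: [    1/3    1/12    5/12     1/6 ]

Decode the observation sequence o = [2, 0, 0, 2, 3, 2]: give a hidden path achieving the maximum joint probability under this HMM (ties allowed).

path = [3, 1, 2, 3, 1, 1]

t=0: δ = [4.167e-02, 5.556e-02, 5.556e-02, 1.042e-01]  (obs o_0=2)
t=1: δ = [9.259e-03, 1.085e-02, 1.447e-02, 4.630e-03]  ψ = [2, 3, 3, 2]  (obs o_1=0)
t=2: δ = [2.411e-03, 9.042e-04, 1.884e-03, 1.206e-03]  ψ = [2, 1, 1, 2]  (obs o_2=0)
t=3: δ = [1.047e-04, 2.009e-04, 1.674e-04, 1.962e-04]  ψ = [2, 0, 0, 2]  (obs o_3=2)
t=4: δ = [9.303e-06, 2.044e-05, 1.395e-05, 6.977e-06]  ψ = [2, 3, 1, 2]  (obs o_4=3)
t=5: δ = [7.752e-07, 2.271e-06, 1.419e-06, 1.454e-06]  ψ = [2, 1, 1, 2]  (obs o_5=2)
backtrack: best end state = 1; path = [3, 1, 2, 3, 1, 1]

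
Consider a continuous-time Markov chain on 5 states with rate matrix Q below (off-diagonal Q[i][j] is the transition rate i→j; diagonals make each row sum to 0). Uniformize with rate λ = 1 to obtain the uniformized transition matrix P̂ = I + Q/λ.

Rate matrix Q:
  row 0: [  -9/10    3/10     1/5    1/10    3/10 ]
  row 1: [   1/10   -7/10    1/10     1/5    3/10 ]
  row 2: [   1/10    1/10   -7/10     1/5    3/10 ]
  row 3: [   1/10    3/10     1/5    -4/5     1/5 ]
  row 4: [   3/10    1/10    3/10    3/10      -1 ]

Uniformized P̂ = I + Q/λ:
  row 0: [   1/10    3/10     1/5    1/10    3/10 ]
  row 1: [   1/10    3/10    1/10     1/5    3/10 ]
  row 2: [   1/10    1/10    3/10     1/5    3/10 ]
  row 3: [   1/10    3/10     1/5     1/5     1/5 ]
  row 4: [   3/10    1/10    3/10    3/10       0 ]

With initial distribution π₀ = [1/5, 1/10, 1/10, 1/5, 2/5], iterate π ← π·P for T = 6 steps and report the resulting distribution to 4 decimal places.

t=0: π = [0.2000, 0.1000, 0.1000, 0.2000, 0.4000]
t=1: π = [0.1800, 0.2000, 0.2400, 0.2200, 0.1600]
t=2: π = [0.1320, 0.2200, 0.2200, 0.1980, 0.2300]
t=3: π = [0.1460, 0.2100, 0.2230, 0.2098, 0.2112]
t=4: π = [0.1422, 0.2132, 0.2224, 0.2065, 0.2157]
t=5: π = [0.1431, 0.2124, 0.2225, 0.2073, 0.2147]
t=6: π = [0.1429, 0.2126, 0.2225, 0.2072, 0.2149]

π = [0.1429, 0.2126, 0.2225, 0.2072, 0.2149]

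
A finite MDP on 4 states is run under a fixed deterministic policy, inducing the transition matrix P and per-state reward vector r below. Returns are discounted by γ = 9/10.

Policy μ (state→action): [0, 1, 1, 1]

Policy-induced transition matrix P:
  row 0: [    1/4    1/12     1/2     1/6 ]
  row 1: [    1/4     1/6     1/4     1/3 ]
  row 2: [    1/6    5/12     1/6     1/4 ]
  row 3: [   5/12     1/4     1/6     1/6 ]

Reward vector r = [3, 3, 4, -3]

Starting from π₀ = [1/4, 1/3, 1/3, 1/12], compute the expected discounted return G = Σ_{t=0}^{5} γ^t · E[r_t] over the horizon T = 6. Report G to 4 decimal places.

t=0: π = [0.2500, 0.3333, 0.3333, 0.0833], E[r] = 2.8333, γ^t·E[r] = 2.833333, running G = 2.833333
t=1: π = [0.2361, 0.2361, 0.2778, 0.2500], E[r] = 1.7778, γ^t·E[r] = 1.600000, running G = 4.433333
t=2: π = [0.2685, 0.2373, 0.2650, 0.2292], E[r] = 1.8900, γ^t·E[r] = 1.530938, running G = 5.964271
t=3: π = [0.2661, 0.2296, 0.2759, 0.2283], E[r] = 1.9062, γ^t·E[r] = 1.389586, running G = 7.353857
t=4: π = [0.2651, 0.2325, 0.2745, 0.2279], E[r] = 1.9069, γ^t·E[r] = 1.251107, running G = 8.604964
t=5: π = [0.2651, 0.2322, 0.2744, 0.2283], E[r] = 1.9046, γ^t·E[r] = 1.124670, running G = 9.729634

G = 9.7296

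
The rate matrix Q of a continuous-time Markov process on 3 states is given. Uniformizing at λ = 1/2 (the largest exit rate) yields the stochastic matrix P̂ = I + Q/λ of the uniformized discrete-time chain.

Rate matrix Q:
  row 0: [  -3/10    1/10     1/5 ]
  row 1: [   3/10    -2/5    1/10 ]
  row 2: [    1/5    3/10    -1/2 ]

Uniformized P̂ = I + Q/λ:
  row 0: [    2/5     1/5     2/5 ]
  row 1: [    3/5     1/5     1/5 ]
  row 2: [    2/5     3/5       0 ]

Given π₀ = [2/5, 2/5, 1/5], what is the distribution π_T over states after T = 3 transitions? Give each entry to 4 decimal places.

t=0: π = [0.4000, 0.4000, 0.2000]
t=1: π = [0.4800, 0.2800, 0.2400]
t=2: π = [0.4560, 0.2960, 0.2480]
t=3: π = [0.4592, 0.2992, 0.2416]

π = [0.4592, 0.2992, 0.2416]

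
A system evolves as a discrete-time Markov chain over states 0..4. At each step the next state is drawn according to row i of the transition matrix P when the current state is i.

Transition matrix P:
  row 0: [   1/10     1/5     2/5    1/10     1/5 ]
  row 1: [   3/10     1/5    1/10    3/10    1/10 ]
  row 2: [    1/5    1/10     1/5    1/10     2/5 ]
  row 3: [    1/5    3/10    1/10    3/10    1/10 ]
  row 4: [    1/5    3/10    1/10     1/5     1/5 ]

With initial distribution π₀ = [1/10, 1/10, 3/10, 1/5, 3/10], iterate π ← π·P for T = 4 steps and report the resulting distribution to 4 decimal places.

t=0: π = [0.1000, 0.1000, 0.3000, 0.2000, 0.3000]
t=1: π = [0.2000, 0.2200, 0.1600, 0.1900, 0.2300]
t=2: π = [0.2020, 0.2260, 0.1760, 0.2050, 0.1910]
t=3: π = [0.2024, 0.2220, 0.1782, 0.2053, 0.1921]
t=4: π = [0.2020, 0.2219, 0.1785, 0.2047, 0.1929]

π = [0.2020, 0.2219, 0.1785, 0.2047, 0.1929]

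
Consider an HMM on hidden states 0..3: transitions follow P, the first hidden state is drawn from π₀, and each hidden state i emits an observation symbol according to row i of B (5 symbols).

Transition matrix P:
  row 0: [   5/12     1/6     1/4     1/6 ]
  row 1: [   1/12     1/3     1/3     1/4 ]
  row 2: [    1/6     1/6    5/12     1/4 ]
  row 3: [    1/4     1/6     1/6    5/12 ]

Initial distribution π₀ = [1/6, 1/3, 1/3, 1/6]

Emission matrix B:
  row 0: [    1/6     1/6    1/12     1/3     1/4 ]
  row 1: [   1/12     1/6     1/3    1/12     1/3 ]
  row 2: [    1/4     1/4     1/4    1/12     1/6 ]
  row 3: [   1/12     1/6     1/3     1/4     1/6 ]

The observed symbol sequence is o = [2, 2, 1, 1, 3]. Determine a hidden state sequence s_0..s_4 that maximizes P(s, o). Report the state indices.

path = [1, 1, 2, 2, 3]

t=0: δ = [1.389e-02, 1.111e-01, 8.333e-02, 5.556e-02]  (obs o_0=2)
t=1: δ = [1.157e-03, 1.235e-02, 9.259e-03, 9.259e-03]  ψ = [2, 1, 1, 1]  (obs o_1=2)
t=2: δ = [3.858e-04, 6.859e-04, 1.029e-03, 6.430e-04]  ψ = [3, 1, 1, 3]  (obs o_2=1)
t=3: δ = [2.858e-05, 3.810e-05, 1.072e-04, 4.465e-05]  ψ = [2, 1, 2, 3]  (obs o_3=1)
t=4: δ = [5.954e-06, 1.488e-06, 3.721e-06, 6.698e-06]  ψ = [2, 2, 2, 2]  (obs o_4=3)
backtrack: best end state = 3; path = [1, 1, 2, 2, 3]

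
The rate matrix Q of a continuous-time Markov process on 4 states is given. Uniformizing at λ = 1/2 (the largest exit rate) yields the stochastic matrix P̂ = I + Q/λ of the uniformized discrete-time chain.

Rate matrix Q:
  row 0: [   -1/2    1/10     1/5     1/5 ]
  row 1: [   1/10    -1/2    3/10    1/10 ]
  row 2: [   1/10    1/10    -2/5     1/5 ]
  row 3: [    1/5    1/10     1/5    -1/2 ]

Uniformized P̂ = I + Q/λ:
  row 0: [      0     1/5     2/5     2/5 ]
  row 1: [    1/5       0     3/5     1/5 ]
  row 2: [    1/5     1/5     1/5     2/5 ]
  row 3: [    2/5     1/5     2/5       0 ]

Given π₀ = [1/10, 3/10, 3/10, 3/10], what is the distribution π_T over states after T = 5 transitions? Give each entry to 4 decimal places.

t=0: π = [0.1000, 0.3000, 0.3000, 0.3000]
t=1: π = [0.2400, 0.1400, 0.4000, 0.2200]
t=2: π = [0.1960, 0.1720, 0.3480, 0.2840]
t=3: π = [0.2176, 0.1656, 0.3648, 0.2520]
t=4: π = [0.2069, 0.1669, 0.3602, 0.2661]
t=5: π = [0.2118, 0.1666, 0.3613, 0.2602]

π = [0.2118, 0.1666, 0.3613, 0.2602]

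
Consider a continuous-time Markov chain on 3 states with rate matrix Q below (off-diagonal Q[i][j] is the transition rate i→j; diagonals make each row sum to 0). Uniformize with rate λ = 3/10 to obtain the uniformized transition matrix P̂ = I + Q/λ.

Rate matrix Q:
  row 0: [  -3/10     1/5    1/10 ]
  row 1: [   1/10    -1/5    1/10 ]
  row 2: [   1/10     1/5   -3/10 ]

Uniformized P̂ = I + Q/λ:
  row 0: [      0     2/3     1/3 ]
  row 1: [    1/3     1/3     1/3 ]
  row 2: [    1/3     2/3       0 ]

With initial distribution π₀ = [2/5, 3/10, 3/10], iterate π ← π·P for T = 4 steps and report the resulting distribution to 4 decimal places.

π = [0.2519, 0.4975, 0.2506]

t=0: π = [0.4000, 0.3000, 0.3000]
t=1: π = [0.2000, 0.5667, 0.2333]
t=2: π = [0.2667, 0.4778, 0.2556]
t=3: π = [0.2444, 0.5074, 0.2481]
t=4: π = [0.2519, 0.4975, 0.2506]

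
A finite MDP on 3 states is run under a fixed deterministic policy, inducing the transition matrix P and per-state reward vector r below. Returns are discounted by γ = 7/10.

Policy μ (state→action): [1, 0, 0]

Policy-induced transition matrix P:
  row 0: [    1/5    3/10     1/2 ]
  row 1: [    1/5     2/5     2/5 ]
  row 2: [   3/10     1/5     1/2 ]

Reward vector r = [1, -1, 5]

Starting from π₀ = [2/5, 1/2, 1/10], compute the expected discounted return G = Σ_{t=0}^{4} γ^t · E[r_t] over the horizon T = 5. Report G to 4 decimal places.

t=0: π = [0.4000, 0.5000, 0.1000], E[r] = 0.4000, γ^t·E[r] = 0.400000, running G = 0.400000
t=1: π = [0.2100, 0.3400, 0.4500], E[r] = 2.1200, γ^t·E[r] = 1.484000, running G = 1.884000
t=2: π = [0.2450, 0.2890, 0.4660], E[r] = 2.2860, γ^t·E[r] = 1.120140, running G = 3.004140
t=3: π = [0.2466, 0.2823, 0.4711], E[r] = 2.3198, γ^t·E[r] = 0.795691, running G = 3.799831
t=4: π = [0.2471, 0.2811, 0.4718], E[r] = 2.3248, γ^t·E[r] = 0.558194, running G = 4.358025

G = 4.3580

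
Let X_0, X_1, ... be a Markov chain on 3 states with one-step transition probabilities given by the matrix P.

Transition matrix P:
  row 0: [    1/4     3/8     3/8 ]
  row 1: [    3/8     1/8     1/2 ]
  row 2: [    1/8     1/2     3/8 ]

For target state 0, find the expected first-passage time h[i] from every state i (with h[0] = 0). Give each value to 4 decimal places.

h = [0.0000, 3.7895, 4.6316]

First-step conditioning: h[0] = 0; for i ≠ 0, h[i] = 1 + Σ_k P[i][k]·h[k].
  h[1] = 1 + 1/8·h[1] + 1/2·h[2]
  h[2] = 1 + 1/2·h[1] + 3/8·h[2]
Solving the 2×2 linear system over states ≠ 0 gives exactly h = [0, 72/19, 88/19] (h[0] = 0 is the target).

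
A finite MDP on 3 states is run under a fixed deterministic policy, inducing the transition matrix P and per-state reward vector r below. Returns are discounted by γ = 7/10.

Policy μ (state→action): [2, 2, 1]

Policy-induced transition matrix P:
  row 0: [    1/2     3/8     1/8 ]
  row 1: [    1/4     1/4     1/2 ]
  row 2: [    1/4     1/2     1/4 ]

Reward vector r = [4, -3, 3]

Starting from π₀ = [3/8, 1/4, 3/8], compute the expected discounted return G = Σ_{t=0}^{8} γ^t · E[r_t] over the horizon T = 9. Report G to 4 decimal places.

G = 4.2941

t=0: π = [0.3750, 0.2500, 0.3750], E[r] = 1.8750, γ^t·E[r] = 1.875000, running G = 1.875000
t=1: π = [0.3438, 0.3906, 0.2656], E[r] = 1.0000, γ^t·E[r] = 0.700000, running G = 2.575000
t=2: π = [0.3359, 0.3594, 0.3047], E[r] = 1.1797, γ^t·E[r] = 0.578047, running G = 3.153047
t=3: π = [0.3340, 0.3682, 0.2979], E[r] = 1.1250, γ^t·E[r] = 0.385875, running G = 3.538922
t=4: π = [0.3335, 0.3662, 0.3003], E[r] = 1.1362, γ^t·E[r] = 0.272809, running G = 3.811731
t=5: π = [0.3334, 0.3668, 0.2999], E[r] = 1.1328, γ^t·E[r] = 0.190392, running G = 4.002123
t=6: π = [0.3333, 0.3666, 0.3000], E[r] = 1.1335, γ^t·E[r] = 0.133357, running G = 4.135479
t=7: π = [0.3333, 0.3667, 0.3000], E[r] = 1.1333, γ^t·E[r] = 0.093332, running G = 4.228812
t=8: π = [0.3333, 0.3667, 0.3000], E[r] = 1.1333, γ^t·E[r] = 0.065335, running G = 4.294147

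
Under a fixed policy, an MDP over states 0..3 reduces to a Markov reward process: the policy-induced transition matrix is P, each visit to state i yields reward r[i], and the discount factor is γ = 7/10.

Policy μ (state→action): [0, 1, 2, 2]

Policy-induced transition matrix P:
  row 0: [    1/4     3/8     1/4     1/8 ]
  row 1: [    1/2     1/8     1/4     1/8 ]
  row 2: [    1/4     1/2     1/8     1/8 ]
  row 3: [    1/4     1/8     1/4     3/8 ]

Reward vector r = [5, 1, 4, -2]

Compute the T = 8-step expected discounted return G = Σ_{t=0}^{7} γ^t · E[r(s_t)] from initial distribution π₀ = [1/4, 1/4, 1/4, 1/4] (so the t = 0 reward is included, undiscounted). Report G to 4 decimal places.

t=0: π = [0.2500, 0.2500, 0.2500, 0.2500], E[r] = 2.0000, γ^t·E[r] = 2.000000, running G = 2.000000
t=1: π = [0.3125, 0.2813, 0.2188, 0.1875], E[r] = 2.3438, γ^t·E[r] = 1.640625, running G = 3.640625
t=2: π = [0.3203, 0.2852, 0.2227, 0.1719], E[r] = 2.4336, γ^t·E[r] = 1.192461, running G = 4.833086
t=3: π = [0.3213, 0.2886, 0.2222, 0.1680], E[r] = 2.4478, γ^t·E[r] = 0.839580, running G = 5.672666
t=4: π = [0.3221, 0.2886, 0.2222, 0.1670], E[r] = 2.4543, γ^t·E[r] = 0.589274, running G = 6.261939
t=5: π = [0.3222, 0.2889, 0.2222, 0.1667], E[r] = 2.4551, γ^t·E[r] = 0.412621, running G = 6.674560
t=6: π = [0.3222, 0.2889, 0.2222, 0.1667], E[r] = 2.4555, γ^t·E[r] = 0.288884, running G = 6.963445
t=7: π = [0.3222, 0.2889, 0.2222, 0.1667], E[r] = 2.4555, γ^t·E[r] = 0.202223, running G = 7.165668

G = 7.1657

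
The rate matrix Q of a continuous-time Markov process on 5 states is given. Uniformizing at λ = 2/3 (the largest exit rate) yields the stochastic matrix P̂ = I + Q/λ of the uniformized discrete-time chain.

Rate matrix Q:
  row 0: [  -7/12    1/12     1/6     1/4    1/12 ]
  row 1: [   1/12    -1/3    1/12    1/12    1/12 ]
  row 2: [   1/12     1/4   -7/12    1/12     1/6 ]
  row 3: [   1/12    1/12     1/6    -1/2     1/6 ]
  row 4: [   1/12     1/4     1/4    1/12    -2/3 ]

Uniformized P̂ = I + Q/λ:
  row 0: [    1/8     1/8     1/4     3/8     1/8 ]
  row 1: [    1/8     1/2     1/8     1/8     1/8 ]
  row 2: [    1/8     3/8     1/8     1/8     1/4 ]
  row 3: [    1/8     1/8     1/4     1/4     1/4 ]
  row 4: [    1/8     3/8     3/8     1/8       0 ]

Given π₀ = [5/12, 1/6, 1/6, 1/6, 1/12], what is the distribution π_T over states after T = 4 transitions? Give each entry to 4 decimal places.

t=0: π = [0.4167, 0.1667, 0.1667, 0.1667, 0.0833]
t=1: π = [0.1250, 0.2500, 0.2188, 0.2500, 0.1563]
t=2: π = [0.1250, 0.3125, 0.2109, 0.1875, 0.1641]
t=3: π = [0.1250, 0.3359, 0.2051, 0.1797, 0.1543]
t=4: π = [0.1250, 0.3408, 0.2017, 0.1787, 0.1538]

π = [0.1250, 0.3408, 0.2017, 0.1787, 0.1538]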